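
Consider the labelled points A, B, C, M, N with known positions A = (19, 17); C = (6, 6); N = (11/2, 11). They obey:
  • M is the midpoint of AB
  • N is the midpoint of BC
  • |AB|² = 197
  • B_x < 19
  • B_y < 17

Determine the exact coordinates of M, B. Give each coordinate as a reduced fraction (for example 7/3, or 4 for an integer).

M = (12, 33/2)
B = (5, 16)

1. B_x = 5  [B = 2·N−C = 2·(11/2, 11)−(6, 6)]
2. B_y = 16  [B = 2·N−C = 2·(11/2, 11)−(6, 6)]
   so B = (5, 16)
3. M_x = 12  [2·M = A+B = (19, 17)+(5, 16)]
4. M_y = 33/2  [2·M = A+B = (19, 17)+(5, 16)]
   so M = (12, 33/2)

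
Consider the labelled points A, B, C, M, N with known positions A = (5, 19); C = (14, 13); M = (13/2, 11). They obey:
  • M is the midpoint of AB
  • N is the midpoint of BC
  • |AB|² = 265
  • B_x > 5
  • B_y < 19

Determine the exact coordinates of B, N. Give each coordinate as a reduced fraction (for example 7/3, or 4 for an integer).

1. B_x = 8  [B = 2·M−A = 2·(13/2, 11)−(5, 19)]
2. B_y = 3  [B = 2·M−A = 2·(13/2, 11)−(5, 19)]
   so B = (8, 3)
3. N_x = 11  [2·N = B+C = (8, 3)+(14, 13)]
4. N_y = 8  [2·N = B+C = (8, 3)+(14, 13)]
   so N = (11, 8)

B = (8, 3)
N = (11, 8)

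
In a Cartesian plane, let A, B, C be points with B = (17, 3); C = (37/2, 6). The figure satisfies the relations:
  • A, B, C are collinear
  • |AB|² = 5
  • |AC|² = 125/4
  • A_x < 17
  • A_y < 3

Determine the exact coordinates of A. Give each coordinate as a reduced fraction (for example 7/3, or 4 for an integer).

A = (16, 1)

1. A_x = 16  [[A, B, C are collinear ⇒ -3x+3/2y+93/2=0] ∩ [|A−(17, 3)|²=5]]
2. A_y = 1  [[A, B, C are collinear ⇒ -3x+3/2y+93/2=0] ∩ [|A−(17, 3)|²=5]]
   so A = (16, 1)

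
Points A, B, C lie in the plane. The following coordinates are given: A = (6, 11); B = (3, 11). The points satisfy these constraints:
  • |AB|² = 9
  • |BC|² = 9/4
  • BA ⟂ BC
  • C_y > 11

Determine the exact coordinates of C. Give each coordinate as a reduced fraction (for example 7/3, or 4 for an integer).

1. C_x = 3  [[BA ⟂ BC ⇒ 3x-9=0] ∩ [|C−(3, 11)|²=9/4]]
2. C_y = 25/2  [[BA ⟂ BC ⇒ 3x-9=0] ∩ [|C−(3, 11)|²=9/4]]
   so C = (3, 25/2)

C = (3, 25/2)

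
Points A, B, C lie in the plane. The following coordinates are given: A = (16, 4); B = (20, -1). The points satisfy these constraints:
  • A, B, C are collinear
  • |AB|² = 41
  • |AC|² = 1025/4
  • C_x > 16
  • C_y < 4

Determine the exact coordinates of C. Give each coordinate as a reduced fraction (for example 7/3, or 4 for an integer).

C = (26, -17/2)

1. C_x = 26  [[A, B, C are collinear ⇒ 5x+4y-96=0] ∩ [|C−(16, 4)|²=1025/4]]
2. C_y = -17/2  [[A, B, C are collinear ⇒ 5x+4y-96=0] ∩ [|C−(16, 4)|²=1025/4]]
   so C = (26, -17/2)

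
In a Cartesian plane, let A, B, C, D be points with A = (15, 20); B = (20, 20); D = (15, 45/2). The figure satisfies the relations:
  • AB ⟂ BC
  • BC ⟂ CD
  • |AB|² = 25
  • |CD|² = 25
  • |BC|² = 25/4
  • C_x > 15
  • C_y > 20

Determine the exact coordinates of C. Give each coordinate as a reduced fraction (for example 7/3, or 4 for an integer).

1. C_x = 20  [[AB ⟂ BC ⇒ 5x-100=0] ∩ [|C−(15, 45/2)|²=25]]
2. C_y = 45/2  [[AB ⟂ BC ⇒ 5x-100=0] ∩ [|C−(15, 45/2)|²=25]]
   so C = (20, 45/2)

C = (20, 45/2)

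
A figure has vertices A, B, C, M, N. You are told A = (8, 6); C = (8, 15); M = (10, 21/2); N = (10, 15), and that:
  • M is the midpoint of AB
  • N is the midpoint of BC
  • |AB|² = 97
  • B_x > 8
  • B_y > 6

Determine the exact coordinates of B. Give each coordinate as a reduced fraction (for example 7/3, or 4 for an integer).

B = (12, 15)

1. B_x = 12  [B = 2·M−A = 2·(10, 21/2)−(8, 6)]
2. B_y = 15  [B = 2·M−A = 2·(10, 21/2)−(8, 6)]
   so B = (12, 15)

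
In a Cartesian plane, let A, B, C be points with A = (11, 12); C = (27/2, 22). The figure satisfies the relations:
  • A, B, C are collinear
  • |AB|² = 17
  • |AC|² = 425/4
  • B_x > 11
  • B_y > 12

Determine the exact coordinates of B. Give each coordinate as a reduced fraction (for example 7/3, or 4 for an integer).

1. B_x = 12  [[A, B, C are collinear ⇒ 10x-5/2y-80=0] ∩ [|B−(11, 12)|²=17]]
2. B_y = 16  [[A, B, C are collinear ⇒ 10x-5/2y-80=0] ∩ [|B−(11, 12)|²=17]]
   so B = (12, 16)

B = (12, 16)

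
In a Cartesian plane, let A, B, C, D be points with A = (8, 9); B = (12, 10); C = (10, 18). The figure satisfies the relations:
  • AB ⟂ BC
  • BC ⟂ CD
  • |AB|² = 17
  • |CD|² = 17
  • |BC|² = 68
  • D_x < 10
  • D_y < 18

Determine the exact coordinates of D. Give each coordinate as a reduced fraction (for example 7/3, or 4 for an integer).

1. D_x = 6  [[BC ⟂ CD ⇒ -2x+8y-124=0] ∩ [|D−(10, 18)|²=17]]
2. D_y = 17  [[BC ⟂ CD ⇒ -2x+8y-124=0] ∩ [|D−(10, 18)|²=17]]
   so D = (6, 17)

D = (6, 17)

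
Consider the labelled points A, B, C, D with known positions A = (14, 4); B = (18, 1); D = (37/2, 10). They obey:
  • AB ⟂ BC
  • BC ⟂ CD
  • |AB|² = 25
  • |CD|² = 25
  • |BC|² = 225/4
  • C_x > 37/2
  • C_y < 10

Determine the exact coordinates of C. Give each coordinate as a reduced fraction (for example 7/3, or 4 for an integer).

C = (45/2, 7)

1. C_x = 45/2  [[AB ⟂ BC ⇒ 4x-3y-69=0] ∩ [|C−(37/2, 10)|²=25]]
2. C_y = 7  [[AB ⟂ BC ⇒ 4x-3y-69=0] ∩ [|C−(37/2, 10)|²=25]]
   so C = (45/2, 7)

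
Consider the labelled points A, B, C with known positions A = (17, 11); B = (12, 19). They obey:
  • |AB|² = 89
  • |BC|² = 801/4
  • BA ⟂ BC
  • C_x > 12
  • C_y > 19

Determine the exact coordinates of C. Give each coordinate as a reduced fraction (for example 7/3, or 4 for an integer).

1. C_x = 24  [[BA ⟂ BC ⇒ 5x-8y+92=0] ∩ [|C−(12, 19)|²=801/4]]
2. C_y = 53/2  [[BA ⟂ BC ⇒ 5x-8y+92=0] ∩ [|C−(12, 19)|²=801/4]]
   so C = (24, 53/2)

C = (24, 53/2)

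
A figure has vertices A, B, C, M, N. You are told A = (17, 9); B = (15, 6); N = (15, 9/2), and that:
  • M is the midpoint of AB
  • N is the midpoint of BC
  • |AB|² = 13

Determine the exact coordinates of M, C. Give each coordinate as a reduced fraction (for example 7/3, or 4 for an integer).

1. M_x = 16  [2·M = A+B = (17, 9)+(15, 6)]
2. M_y = 15/2  [2·M = A+B = (17, 9)+(15, 6)]
   so M = (16, 15/2)
3. C_x = 15  [C = 2·N−B = 2·(15, 9/2)−(15, 6)]
4. C_y = 3  [C = 2·N−B = 2·(15, 9/2)−(15, 6)]
   so C = (15, 3)

M = (16, 15/2)
C = (15, 3)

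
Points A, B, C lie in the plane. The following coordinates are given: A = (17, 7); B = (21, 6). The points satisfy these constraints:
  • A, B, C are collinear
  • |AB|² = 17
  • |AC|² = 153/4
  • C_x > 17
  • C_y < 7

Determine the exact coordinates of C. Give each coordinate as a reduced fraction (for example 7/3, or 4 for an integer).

C = (23, 11/2)

1. C_x = 23  [[A, B, C are collinear ⇒ 1x+4y-45=0] ∩ [|C−(17, 7)|²=153/4]]
2. C_y = 11/2  [[A, B, C are collinear ⇒ 1x+4y-45=0] ∩ [|C−(17, 7)|²=153/4]]
   so C = (23, 11/2)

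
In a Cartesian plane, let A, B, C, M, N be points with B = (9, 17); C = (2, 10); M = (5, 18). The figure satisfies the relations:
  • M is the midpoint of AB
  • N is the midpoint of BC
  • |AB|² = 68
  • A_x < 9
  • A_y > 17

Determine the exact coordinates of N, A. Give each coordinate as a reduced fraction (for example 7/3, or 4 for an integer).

N = (11/2, 27/2)
A = (1, 19)

1. A_x = 1  [A = 2·M−B = 2·(5, 18)−(9, 17)]
2. A_y = 19  [A = 2·M−B = 2·(5, 18)−(9, 17)]
   so A = (1, 19)
3. N_x = 11/2  [2·N = B+C = (9, 17)+(2, 10)]
4. N_y = 27/2  [2·N = B+C = (9, 17)+(2, 10)]
   so N = (11/2, 27/2)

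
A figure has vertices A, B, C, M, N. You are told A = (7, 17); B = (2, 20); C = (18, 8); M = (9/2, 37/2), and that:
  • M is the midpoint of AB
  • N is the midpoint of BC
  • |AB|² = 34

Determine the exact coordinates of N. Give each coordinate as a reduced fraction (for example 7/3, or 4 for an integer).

N = (10, 14)

1. N_x = 10  [2·N = B+C = (2, 20)+(18, 8)]
2. N_y = 14  [2·N = B+C = (2, 20)+(18, 8)]
   so N = (10, 14)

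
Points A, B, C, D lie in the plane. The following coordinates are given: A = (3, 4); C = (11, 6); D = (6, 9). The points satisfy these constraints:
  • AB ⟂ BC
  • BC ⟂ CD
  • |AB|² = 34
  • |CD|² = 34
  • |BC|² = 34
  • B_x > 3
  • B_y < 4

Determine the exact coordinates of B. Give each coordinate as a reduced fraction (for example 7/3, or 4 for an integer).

1. B_x = 8  [[BC ⟂ CD ⇒ 5x-3y-37=0] ∩ [|B−(3, 4)|²=34]]
2. B_y = 1  [[BC ⟂ CD ⇒ 5x-3y-37=0] ∩ [|B−(3, 4)|²=34]]
   so B = (8, 1)

B = (8, 1)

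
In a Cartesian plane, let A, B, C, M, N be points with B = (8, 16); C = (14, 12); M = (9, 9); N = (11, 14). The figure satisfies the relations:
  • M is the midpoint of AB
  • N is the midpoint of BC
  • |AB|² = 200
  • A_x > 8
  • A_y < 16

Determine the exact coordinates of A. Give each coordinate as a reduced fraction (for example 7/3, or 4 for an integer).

1. A_x = 10  [A = 2·M−B = 2·(9, 9)−(8, 16)]
2. A_y = 2  [A = 2·M−B = 2·(9, 9)−(8, 16)]
   so A = (10, 2)

A = (10, 2)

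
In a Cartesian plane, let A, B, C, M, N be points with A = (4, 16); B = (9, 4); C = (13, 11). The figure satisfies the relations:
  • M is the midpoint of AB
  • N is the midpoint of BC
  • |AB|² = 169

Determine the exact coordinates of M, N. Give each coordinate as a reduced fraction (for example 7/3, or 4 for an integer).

1. M_x = 13/2  [2·M = A+B = (4, 16)+(9, 4)]
2. M_y = 10  [2·M = A+B = (4, 16)+(9, 4)]
   so M = (13/2, 10)
3. N_x = 11  [2·N = B+C = (9, 4)+(13, 11)]
4. N_y = 15/2  [2·N = B+C = (9, 4)+(13, 11)]
   so N = (11, 15/2)

M = (13/2, 10)
N = (11, 15/2)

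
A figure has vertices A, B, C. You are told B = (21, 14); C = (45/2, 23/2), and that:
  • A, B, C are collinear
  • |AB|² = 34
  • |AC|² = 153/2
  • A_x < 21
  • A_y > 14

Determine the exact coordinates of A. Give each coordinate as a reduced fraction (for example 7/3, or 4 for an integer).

1. A_x = 18  [[A, B, C are collinear ⇒ 5/2x+3/2y-147/2=0] ∩ [|A−(21, 14)|²=34]]
2. A_y = 19  [[A, B, C are collinear ⇒ 5/2x+3/2y-147/2=0] ∩ [|A−(21, 14)|²=34]]
   so A = (18, 19)

A = (18, 19)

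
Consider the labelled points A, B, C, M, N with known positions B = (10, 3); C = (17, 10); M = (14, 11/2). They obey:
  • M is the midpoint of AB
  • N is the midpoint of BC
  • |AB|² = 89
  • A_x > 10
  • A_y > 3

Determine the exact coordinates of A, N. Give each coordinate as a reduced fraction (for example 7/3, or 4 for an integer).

1. A_x = 18  [A = 2·M−B = 2·(14, 11/2)−(10, 3)]
2. A_y = 8  [A = 2·M−B = 2·(14, 11/2)−(10, 3)]
   so A = (18, 8)
3. N_x = 27/2  [2·N = B+C = (10, 3)+(17, 10)]
4. N_y = 13/2  [2·N = B+C = (10, 3)+(17, 10)]
   so N = (27/2, 13/2)

A = (18, 8)
N = (27/2, 13/2)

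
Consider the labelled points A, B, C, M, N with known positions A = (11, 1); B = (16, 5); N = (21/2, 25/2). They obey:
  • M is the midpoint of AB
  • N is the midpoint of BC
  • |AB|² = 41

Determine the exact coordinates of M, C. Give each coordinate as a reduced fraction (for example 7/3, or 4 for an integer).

M = (27/2, 3)
C = (5, 20)

1. M_x = 27/2  [2·M = A+B = (11, 1)+(16, 5)]
2. M_y = 3  [2·M = A+B = (11, 1)+(16, 5)]
   so M = (27/2, 3)
3. C_x = 5  [C = 2·N−B = 2·(21/2, 25/2)−(16, 5)]
4. C_y = 20  [C = 2·N−B = 2·(21/2, 25/2)−(16, 5)]
   so C = (5, 20)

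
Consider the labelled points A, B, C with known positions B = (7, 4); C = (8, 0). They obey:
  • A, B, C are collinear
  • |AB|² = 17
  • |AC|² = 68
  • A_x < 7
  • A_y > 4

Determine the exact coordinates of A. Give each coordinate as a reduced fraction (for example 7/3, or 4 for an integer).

A = (6, 8)

1. A_x = 6  [[A, B, C are collinear ⇒ 4x+1y-32=0] ∩ [|A−(7, 4)|²=17]]
2. A_y = 8  [[A, B, C are collinear ⇒ 4x+1y-32=0] ∩ [|A−(7, 4)|²=17]]
   so A = (6, 8)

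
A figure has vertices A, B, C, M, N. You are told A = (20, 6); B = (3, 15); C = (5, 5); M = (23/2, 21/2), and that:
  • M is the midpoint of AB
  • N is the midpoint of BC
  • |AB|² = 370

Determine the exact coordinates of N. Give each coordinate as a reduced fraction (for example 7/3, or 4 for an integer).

N = (4, 10)

1. N_x = 4  [2·N = B+C = (3, 15)+(5, 5)]
2. N_y = 10  [2·N = B+C = (3, 15)+(5, 5)]
   so N = (4, 10)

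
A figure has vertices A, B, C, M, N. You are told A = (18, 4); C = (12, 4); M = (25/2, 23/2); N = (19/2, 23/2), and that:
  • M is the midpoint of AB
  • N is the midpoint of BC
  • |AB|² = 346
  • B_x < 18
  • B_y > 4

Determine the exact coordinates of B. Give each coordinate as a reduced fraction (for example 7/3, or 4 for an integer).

B = (7, 19)

1. B_x = 7  [B = 2·M−A = 2·(25/2, 23/2)−(18, 4)]
2. B_y = 19  [B = 2·M−A = 2·(25/2, 23/2)−(18, 4)]
   so B = (7, 19)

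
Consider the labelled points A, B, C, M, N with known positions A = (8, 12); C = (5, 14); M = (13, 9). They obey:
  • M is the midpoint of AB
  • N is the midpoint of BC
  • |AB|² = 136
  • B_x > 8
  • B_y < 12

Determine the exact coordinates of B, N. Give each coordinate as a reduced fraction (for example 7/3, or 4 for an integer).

B = (18, 6)
N = (23/2, 10)

1. B_x = 18  [B = 2·M−A = 2·(13, 9)−(8, 12)]
2. B_y = 6  [B = 2·M−A = 2·(13, 9)−(8, 12)]
   so B = (18, 6)
3. N_x = 23/2  [2·N = B+C = (18, 6)+(5, 14)]
4. N_y = 10  [2·N = B+C = (18, 6)+(5, 14)]
   so N = (23/2, 10)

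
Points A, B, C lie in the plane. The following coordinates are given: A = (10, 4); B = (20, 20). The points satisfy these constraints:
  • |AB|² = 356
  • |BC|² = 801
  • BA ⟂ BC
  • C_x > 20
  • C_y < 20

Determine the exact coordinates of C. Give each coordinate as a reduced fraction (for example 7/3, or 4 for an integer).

C = (44, 5)

1. C_x = 44  [[BA ⟂ BC ⇒ -10x-16y+520=0] ∩ [|C−(20, 20)|²=801]]
2. C_y = 5  [[BA ⟂ BC ⇒ -10x-16y+520=0] ∩ [|C−(20, 20)|²=801]]
   so C = (44, 5)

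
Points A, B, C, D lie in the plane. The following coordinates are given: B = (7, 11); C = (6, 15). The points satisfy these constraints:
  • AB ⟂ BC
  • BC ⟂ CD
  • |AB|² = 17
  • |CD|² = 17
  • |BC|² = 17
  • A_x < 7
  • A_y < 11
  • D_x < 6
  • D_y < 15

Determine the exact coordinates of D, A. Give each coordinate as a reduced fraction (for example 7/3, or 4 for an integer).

1. D_x = 2  [[BC ⟂ CD ⇒ -1x+4y-54=0] ∩ [|D−(6, 15)|²=17]]
2. D_y = 14  [[BC ⟂ CD ⇒ -1x+4y-54=0] ∩ [|D−(6, 15)|²=17]]
   so D = (2, 14)
3. A_x = 3  [[AB ⟂ BC ⇒ 1x-4y+37=0] ∩ [|A−(7, 11)|²=17]]
4. A_y = 10  [[AB ⟂ BC ⇒ 1x-4y+37=0] ∩ [|A−(7, 11)|²=17]]
   so A = (3, 10)

D = (2, 14)
A = (3, 10)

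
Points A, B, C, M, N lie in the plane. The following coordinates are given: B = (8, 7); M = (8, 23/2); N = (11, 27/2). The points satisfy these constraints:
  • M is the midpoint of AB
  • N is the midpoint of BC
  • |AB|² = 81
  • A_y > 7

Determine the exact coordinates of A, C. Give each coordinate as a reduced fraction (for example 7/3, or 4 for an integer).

1. A_x = 8  [A = 2·M−B = 2·(8, 23/2)−(8, 7)]
2. A_y = 16  [A = 2·M−B = 2·(8, 23/2)−(8, 7)]
   so A = (8, 16)
3. C_x = 14  [C = 2·N−B = 2·(11, 27/2)−(8, 7)]
4. C_y = 20  [C = 2·N−B = 2·(11, 27/2)−(8, 7)]
   so C = (14, 20)

A = (8, 16)
C = (14, 20)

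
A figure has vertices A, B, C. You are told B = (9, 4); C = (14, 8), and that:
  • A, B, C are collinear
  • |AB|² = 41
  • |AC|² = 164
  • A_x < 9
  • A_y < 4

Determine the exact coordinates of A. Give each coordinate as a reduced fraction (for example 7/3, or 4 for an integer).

1. A_x = 4  [[A, B, C are collinear ⇒ -4x+5y+16=0] ∩ [|A−(9, 4)|²=41]]
2. A_y = 0  [[A, B, C are collinear ⇒ -4x+5y+16=0] ∩ [|A−(9, 4)|²=41]]
   so A = (4, 0)

A = (4, 0)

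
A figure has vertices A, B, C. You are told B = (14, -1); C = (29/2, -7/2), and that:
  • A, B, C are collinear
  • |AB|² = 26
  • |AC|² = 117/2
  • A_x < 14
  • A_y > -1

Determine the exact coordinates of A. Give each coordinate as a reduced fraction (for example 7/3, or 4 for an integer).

1. A_x = 13  [[A, B, C are collinear ⇒ 5/2x+1/2y-69/2=0] ∩ [|A−(14, -1)|²=26]]
2. A_y = 4  [[A, B, C are collinear ⇒ 5/2x+1/2y-69/2=0] ∩ [|A−(14, -1)|²=26]]
   so A = (13, 4)

A = (13, 4)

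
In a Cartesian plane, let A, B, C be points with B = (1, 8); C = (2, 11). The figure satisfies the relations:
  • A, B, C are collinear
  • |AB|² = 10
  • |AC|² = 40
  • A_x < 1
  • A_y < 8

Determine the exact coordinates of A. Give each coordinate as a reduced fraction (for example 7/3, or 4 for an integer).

1. A_x = 0  [[A, B, C are collinear ⇒ -3x+1y-5=0] ∩ [|A−(1, 8)|²=10]]
2. A_y = 5  [[A, B, C are collinear ⇒ -3x+1y-5=0] ∩ [|A−(1, 8)|²=10]]
   so A = (0, 5)

A = (0, 5)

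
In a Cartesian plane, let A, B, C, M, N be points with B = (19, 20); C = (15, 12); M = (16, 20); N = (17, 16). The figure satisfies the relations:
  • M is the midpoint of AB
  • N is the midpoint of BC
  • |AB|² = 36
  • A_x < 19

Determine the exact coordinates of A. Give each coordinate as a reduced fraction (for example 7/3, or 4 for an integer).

A = (13, 20)

1. A_x = 13  [A = 2·M−B = 2·(16, 20)−(19, 20)]
2. A_y = 20  [A = 2·M−B = 2·(16, 20)−(19, 20)]
   so A = (13, 20)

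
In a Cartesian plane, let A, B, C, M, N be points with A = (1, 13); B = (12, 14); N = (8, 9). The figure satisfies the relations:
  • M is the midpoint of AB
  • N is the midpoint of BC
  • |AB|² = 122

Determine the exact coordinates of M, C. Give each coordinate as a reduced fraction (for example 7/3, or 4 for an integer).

M = (13/2, 27/2)
C = (4, 4)

1. M_x = 13/2  [2·M = A+B = (1, 13)+(12, 14)]
2. M_y = 27/2  [2·M = A+B = (1, 13)+(12, 14)]
   so M = (13/2, 27/2)
3. C_x = 4  [C = 2·N−B = 2·(8, 9)−(12, 14)]
4. C_y = 4  [C = 2·N−B = 2·(8, 9)−(12, 14)]
   so C = (4, 4)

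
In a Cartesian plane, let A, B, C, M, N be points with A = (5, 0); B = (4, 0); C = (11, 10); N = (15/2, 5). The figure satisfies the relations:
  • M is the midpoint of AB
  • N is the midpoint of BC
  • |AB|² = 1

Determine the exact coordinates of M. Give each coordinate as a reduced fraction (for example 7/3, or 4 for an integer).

M = (9/2, 0)

1. M_x = 9/2  [2·M = A+B = (5, 0)+(4, 0)]
2. M_y = 0  [2·M = A+B = (5, 0)+(4, 0)]
   so M = (9/2, 0)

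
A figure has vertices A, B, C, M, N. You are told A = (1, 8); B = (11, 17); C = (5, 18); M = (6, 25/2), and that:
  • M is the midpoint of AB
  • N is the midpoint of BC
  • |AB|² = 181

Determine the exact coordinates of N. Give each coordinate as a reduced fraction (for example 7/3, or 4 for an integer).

1. N_x = 8  [2·N = B+C = (11, 17)+(5, 18)]
2. N_y = 35/2  [2·N = B+C = (11, 17)+(5, 18)]
   so N = (8, 35/2)

N = (8, 35/2)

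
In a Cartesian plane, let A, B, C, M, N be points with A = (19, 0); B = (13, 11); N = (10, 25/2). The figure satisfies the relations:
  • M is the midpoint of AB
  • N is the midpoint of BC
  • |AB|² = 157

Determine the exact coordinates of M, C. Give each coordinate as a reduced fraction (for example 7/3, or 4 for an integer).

M = (16, 11/2)
C = (7, 14)

1. M_x = 16  [2·M = A+B = (19, 0)+(13, 11)]
2. M_y = 11/2  [2·M = A+B = (19, 0)+(13, 11)]
   so M = (16, 11/2)
3. C_x = 7  [C = 2·N−B = 2·(10, 25/2)−(13, 11)]
4. C_y = 14  [C = 2·N−B = 2·(10, 25/2)−(13, 11)]
   so C = (7, 14)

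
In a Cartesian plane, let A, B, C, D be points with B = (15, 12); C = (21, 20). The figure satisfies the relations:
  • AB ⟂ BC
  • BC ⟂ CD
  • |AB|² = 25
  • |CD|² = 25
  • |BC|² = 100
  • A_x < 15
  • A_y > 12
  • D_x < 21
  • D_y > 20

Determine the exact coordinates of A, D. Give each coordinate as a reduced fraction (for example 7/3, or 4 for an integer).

1. A_x = 11  [[AB ⟂ BC ⇒ -6x-8y+186=0] ∩ [|A−(15, 12)|²=25]]
2. A_y = 15  [[AB ⟂ BC ⇒ -6x-8y+186=0] ∩ [|A−(15, 12)|²=25]]
   so A = (11, 15)
3. D_x = 17  [[BC ⟂ CD ⇒ 6x+8y-286=0] ∩ [|D−(21, 20)|²=25]]
4. D_y = 23  [[BC ⟂ CD ⇒ 6x+8y-286=0] ∩ [|D−(21, 20)|²=25]]
   so D = (17, 23)

A = (11, 15)
D = (17, 23)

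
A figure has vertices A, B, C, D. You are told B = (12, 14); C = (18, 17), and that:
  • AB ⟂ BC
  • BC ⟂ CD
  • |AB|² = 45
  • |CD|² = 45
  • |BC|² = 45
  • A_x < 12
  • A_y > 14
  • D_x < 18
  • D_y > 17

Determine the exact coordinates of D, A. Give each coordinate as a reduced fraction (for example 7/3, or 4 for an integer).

1. D_x = 15  [[BC ⟂ CD ⇒ 6x+3y-159=0] ∩ [|D−(18, 17)|²=45]]
2. D_y = 23  [[BC ⟂ CD ⇒ 6x+3y-159=0] ∩ [|D−(18, 17)|²=45]]
   so D = (15, 23)
3. A_x = 9  [[AB ⟂ BC ⇒ -6x-3y+114=0] ∩ [|A−(12, 14)|²=45]]
4. A_y = 20  [[AB ⟂ BC ⇒ -6x-3y+114=0] ∩ [|A−(12, 14)|²=45]]
   so A = (9, 20)

D = (15, 23)
A = (9, 20)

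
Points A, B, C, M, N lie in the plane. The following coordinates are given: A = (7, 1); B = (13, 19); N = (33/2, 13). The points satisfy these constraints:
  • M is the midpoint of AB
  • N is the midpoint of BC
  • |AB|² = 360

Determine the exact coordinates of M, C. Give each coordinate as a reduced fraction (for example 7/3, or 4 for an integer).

M = (10, 10)
C = (20, 7)

1. M_x = 10  [2·M = A+B = (7, 1)+(13, 19)]
2. M_y = 10  [2·M = A+B = (7, 1)+(13, 19)]
   so M = (10, 10)
3. C_x = 20  [C = 2·N−B = 2·(33/2, 13)−(13, 19)]
4. C_y = 7  [C = 2·N−B = 2·(33/2, 13)−(13, 19)]
   so C = (20, 7)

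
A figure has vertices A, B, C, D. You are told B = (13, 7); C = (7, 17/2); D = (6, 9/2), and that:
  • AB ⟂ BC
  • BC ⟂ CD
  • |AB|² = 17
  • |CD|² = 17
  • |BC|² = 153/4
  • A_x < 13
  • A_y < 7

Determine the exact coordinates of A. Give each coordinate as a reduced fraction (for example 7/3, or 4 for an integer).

1. A_x = 12  [[AB ⟂ BC ⇒ 6x-3/2y-135/2=0] ∩ [|A−(13, 7)|²=17]]
2. A_y = 3  [[AB ⟂ BC ⇒ 6x-3/2y-135/2=0] ∩ [|A−(13, 7)|²=17]]
   so A = (12, 3)

A = (12, 3)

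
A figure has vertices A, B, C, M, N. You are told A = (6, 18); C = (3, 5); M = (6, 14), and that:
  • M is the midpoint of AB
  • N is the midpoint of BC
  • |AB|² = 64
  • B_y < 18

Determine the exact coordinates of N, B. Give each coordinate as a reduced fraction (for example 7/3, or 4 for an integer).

N = (9/2, 15/2)
B = (6, 10)

1. B_x = 6  [B = 2·M−A = 2·(6, 14)−(6, 18)]
2. B_y = 10  [B = 2·M−A = 2·(6, 14)−(6, 18)]
   so B = (6, 10)
3. N_x = 9/2  [2·N = B+C = (6, 10)+(3, 5)]
4. N_y = 15/2  [2·N = B+C = (6, 10)+(3, 5)]
   so N = (9/2, 15/2)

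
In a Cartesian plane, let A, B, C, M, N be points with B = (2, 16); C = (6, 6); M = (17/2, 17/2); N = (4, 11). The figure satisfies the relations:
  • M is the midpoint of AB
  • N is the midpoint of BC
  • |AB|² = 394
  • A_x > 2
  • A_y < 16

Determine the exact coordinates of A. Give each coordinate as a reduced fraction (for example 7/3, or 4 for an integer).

1. A_x = 15  [A = 2·M−B = 2·(17/2, 17/2)−(2, 16)]
2. A_y = 1  [A = 2·M−B = 2·(17/2, 17/2)−(2, 16)]
   so A = (15, 1)

A = (15, 1)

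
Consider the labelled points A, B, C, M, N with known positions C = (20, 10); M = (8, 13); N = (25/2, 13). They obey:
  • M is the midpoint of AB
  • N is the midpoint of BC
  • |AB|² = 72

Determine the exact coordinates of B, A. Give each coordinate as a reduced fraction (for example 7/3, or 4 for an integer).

B = (5, 16)
A = (11, 10)

1. B_x = 5  [B = 2·N−C = 2·(25/2, 13)−(20, 10)]
2. B_y = 16  [B = 2·N−C = 2·(25/2, 13)−(20, 10)]
   so B = (5, 16)
3. A_x = 11  [A = 2·M−B = 2·(8, 13)−(5, 16)]
4. A_y = 10  [A = 2·M−B = 2·(8, 13)−(5, 16)]
   so A = (11, 10)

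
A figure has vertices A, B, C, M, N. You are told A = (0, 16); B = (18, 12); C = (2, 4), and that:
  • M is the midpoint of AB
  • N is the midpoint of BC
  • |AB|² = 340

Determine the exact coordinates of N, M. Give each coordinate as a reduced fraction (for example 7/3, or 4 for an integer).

N = (10, 8)
M = (9, 14)

1. M_x = 9  [2·M = A+B = (0, 16)+(18, 12)]
2. M_y = 14  [2·M = A+B = (0, 16)+(18, 12)]
   so M = (9, 14)
3. N_x = 10  [2·N = B+C = (18, 12)+(2, 4)]
4. N_y = 8  [2·N = B+C = (18, 12)+(2, 4)]
   so N = (10, 8)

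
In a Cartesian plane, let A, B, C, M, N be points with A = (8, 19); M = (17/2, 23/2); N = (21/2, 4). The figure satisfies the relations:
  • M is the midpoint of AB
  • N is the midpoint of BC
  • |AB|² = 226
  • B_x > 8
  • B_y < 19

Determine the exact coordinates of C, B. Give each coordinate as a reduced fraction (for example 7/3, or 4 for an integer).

C = (12, 4)
B = (9, 4)

1. B_x = 9  [B = 2·M−A = 2·(17/2, 23/2)−(8, 19)]
2. B_y = 4  [B = 2·M−A = 2·(17/2, 23/2)−(8, 19)]
   so B = (9, 4)
3. C_x = 12  [C = 2·N−B = 2·(21/2, 4)−(9, 4)]
4. C_y = 4  [C = 2·N−B = 2·(21/2, 4)−(9, 4)]
   so C = (12, 4)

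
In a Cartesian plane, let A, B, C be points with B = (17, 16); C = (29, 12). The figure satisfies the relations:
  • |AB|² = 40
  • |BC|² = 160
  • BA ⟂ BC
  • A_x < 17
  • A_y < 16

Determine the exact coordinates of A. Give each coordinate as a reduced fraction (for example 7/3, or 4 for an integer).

1. A_x = 15  [[BA ⟂ BC ⇒ 12x-4y-140=0] ∩ [|A−(17, 16)|²=40]]
2. A_y = 10  [[BA ⟂ BC ⇒ 12x-4y-140=0] ∩ [|A−(17, 16)|²=40]]
   so A = (15, 10)

A = (15, 10)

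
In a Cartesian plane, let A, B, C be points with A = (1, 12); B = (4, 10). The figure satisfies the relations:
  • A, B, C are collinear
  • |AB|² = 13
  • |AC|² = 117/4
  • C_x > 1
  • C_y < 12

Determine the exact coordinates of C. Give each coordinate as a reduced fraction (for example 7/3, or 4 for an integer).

1. C_x = 11/2  [[A, B, C are collinear ⇒ 2x+3y-38=0] ∩ [|C−(1, 12)|²=117/4]]
2. C_y = 9  [[A, B, C are collinear ⇒ 2x+3y-38=0] ∩ [|C−(1, 12)|²=117/4]]
   so C = (11/2, 9)

C = (11/2, 9)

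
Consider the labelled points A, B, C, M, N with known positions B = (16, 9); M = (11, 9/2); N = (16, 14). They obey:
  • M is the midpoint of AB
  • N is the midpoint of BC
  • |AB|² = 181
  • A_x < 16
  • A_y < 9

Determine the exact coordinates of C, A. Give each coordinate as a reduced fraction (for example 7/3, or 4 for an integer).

1. A_x = 6  [A = 2·M−B = 2·(11, 9/2)−(16, 9)]
2. A_y = 0  [A = 2·M−B = 2·(11, 9/2)−(16, 9)]
   so A = (6, 0)
3. C_x = 16  [C = 2·N−B = 2·(16, 14)−(16, 9)]
4. C_y = 19  [C = 2·N−B = 2·(16, 14)−(16, 9)]
   so C = (16, 19)

C = (16, 19)
A = (6, 0)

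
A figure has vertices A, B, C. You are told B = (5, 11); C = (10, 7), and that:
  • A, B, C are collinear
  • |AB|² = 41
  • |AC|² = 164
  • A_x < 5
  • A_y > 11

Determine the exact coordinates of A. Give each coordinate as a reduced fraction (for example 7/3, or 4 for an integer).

A = (0, 15)

1. A_x = 0  [[A, B, C are collinear ⇒ 4x+5y-75=0] ∩ [|A−(5, 11)|²=41]]
2. A_y = 15  [[A, B, C are collinear ⇒ 4x+5y-75=0] ∩ [|A−(5, 11)|²=41]]
   so A = (0, 15)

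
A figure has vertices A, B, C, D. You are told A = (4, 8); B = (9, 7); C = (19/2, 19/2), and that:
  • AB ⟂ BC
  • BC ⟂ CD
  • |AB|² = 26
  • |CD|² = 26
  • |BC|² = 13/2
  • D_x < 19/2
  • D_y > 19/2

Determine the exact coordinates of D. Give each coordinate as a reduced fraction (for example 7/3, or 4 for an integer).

D = (9/2, 21/2)

1. D_x = 9/2  [[BC ⟂ CD ⇒ 1/2x+5/2y-57/2=0] ∩ [|D−(19/2, 19/2)|²=26]]
2. D_y = 21/2  [[BC ⟂ CD ⇒ 1/2x+5/2y-57/2=0] ∩ [|D−(19/2, 19/2)|²=26]]
   so D = (9/2, 21/2)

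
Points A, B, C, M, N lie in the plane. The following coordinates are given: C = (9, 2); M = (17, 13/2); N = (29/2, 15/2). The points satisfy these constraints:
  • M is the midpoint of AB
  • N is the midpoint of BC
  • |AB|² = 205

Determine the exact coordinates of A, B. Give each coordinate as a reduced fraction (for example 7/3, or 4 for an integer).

1. B_x = 20  [B = 2·N−C = 2·(29/2, 15/2)−(9, 2)]
2. B_y = 13  [B = 2·N−C = 2·(29/2, 15/2)−(9, 2)]
   so B = (20, 13)
3. A_x = 14  [A = 2·M−B = 2·(17, 13/2)−(20, 13)]
4. A_y = 0  [A = 2·M−B = 2·(17, 13/2)−(20, 13)]
   so A = (14, 0)

A = (14, 0)
B = (20, 13)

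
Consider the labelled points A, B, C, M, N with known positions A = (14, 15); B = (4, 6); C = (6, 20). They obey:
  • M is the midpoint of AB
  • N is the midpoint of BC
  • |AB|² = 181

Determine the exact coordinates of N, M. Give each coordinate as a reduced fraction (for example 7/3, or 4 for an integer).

1. M_x = 9  [2·M = A+B = (14, 15)+(4, 6)]
2. M_y = 21/2  [2·M = A+B = (14, 15)+(4, 6)]
   so M = (9, 21/2)
3. N_x = 5  [2·N = B+C = (4, 6)+(6, 20)]
4. N_y = 13  [2·N = B+C = (4, 6)+(6, 20)]
   so N = (5, 13)

N = (5, 13)
M = (9, 21/2)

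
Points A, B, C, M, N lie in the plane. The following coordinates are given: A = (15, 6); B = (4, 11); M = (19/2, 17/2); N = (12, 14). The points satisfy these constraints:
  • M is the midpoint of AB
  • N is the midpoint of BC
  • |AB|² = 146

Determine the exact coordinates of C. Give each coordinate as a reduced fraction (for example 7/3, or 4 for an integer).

1. C_x = 20  [C = 2·N−B = 2·(12, 14)−(4, 11)]
2. C_y = 17  [C = 2·N−B = 2·(12, 14)−(4, 11)]
   so C = (20, 17)

C = (20, 17)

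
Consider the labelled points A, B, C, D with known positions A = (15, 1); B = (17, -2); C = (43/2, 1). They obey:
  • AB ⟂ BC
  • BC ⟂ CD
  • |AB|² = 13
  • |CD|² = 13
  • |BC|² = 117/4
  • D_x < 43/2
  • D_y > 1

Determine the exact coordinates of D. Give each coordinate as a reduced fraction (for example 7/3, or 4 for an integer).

1. D_x = 39/2  [[BC ⟂ CD ⇒ 9/2x+3y-399/4=0] ∩ [|D−(43/2, 1)|²=13]]
2. D_y = 4  [[BC ⟂ CD ⇒ 9/2x+3y-399/4=0] ∩ [|D−(43/2, 1)|²=13]]
   so D = (39/2, 4)

D = (39/2, 4)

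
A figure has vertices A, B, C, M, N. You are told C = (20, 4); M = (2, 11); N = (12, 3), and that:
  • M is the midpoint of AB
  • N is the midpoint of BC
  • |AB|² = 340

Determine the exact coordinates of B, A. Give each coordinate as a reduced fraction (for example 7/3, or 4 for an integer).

1. B_x = 4  [B = 2·N−C = 2·(12, 3)−(20, 4)]
2. B_y = 2  [B = 2·N−C = 2·(12, 3)−(20, 4)]
   so B = (4, 2)
3. A_x = 0  [A = 2·M−B = 2·(2, 11)−(4, 2)]
4. A_y = 20  [A = 2·M−B = 2·(2, 11)−(4, 2)]
   so A = (0, 20)

B = (4, 2)
A = (0, 20)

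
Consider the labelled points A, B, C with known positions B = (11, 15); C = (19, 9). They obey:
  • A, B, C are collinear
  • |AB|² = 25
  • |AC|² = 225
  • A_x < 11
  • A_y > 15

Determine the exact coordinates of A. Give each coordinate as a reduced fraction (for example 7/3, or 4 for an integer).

1. A_x = 7  [[A, B, C are collinear ⇒ 6x+8y-186=0] ∩ [|A−(11, 15)|²=25]]
2. A_y = 18  [[A, B, C are collinear ⇒ 6x+8y-186=0] ∩ [|A−(11, 15)|²=25]]
   so A = (7, 18)

A = (7, 18)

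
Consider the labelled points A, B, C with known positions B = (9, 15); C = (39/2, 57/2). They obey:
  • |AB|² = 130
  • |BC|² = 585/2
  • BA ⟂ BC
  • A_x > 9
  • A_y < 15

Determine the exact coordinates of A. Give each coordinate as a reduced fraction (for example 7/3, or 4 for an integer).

A = (18, 8)

1. A_x = 18  [[BA ⟂ BC ⇒ 21/2x+27/2y-297=0] ∩ [|A−(9, 15)|²=130]]
2. A_y = 8  [[BA ⟂ BC ⇒ 21/2x+27/2y-297=0] ∩ [|A−(9, 15)|²=130]]
   so A = (18, 8)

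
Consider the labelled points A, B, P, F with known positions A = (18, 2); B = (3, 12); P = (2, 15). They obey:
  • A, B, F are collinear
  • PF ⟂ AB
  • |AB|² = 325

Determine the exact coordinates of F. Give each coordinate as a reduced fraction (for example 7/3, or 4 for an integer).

1. F_x = 12/13  [[A, B, F are collinear ⇒ -10x-15y+210=0] ∩ [PF ⟂ AB ⇒ -15x+10y-120=0]]
2. F_y = 174/13  [[A, B, F are collinear ⇒ -10x-15y+210=0] ∩ [PF ⟂ AB ⇒ -15x+10y-120=0]]
   so F = (12/13, 174/13)

F = (12/13, 174/13)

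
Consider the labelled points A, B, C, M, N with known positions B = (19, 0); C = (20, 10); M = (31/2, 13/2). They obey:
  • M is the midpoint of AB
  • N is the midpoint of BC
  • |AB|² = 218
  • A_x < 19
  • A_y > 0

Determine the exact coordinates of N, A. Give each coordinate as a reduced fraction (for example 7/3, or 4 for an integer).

N = (39/2, 5)
A = (12, 13)

1. A_x = 12  [A = 2·M−B = 2·(31/2, 13/2)−(19, 0)]
2. A_y = 13  [A = 2·M−B = 2·(31/2, 13/2)−(19, 0)]
   so A = (12, 13)
3. N_x = 39/2  [2·N = B+C = (19, 0)+(20, 10)]
4. N_y = 5  [2·N = B+C = (19, 0)+(20, 10)]
   so N = (39/2, 5)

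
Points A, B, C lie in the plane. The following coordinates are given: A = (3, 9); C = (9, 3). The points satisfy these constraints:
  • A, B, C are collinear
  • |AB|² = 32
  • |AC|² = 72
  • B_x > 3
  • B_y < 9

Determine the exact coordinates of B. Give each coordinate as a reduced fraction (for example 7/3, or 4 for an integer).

B = (7, 5)

1. B_x = 7  [[A, B, C are collinear ⇒ -6x-6y+72=0] ∩ [|B−(3, 9)|²=32]]
2. B_y = 5  [[A, B, C are collinear ⇒ -6x-6y+72=0] ∩ [|B−(3, 9)|²=32]]
   so B = (7, 5)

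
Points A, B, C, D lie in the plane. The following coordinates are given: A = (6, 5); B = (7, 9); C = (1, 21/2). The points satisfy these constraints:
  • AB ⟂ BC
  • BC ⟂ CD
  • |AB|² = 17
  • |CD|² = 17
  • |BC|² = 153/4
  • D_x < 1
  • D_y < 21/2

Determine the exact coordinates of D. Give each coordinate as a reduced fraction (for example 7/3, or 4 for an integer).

1. D_x = 0  [[BC ⟂ CD ⇒ -6x+3/2y-39/4=0] ∩ [|D−(1, 21/2)|²=17]]
2. D_y = 13/2  [[BC ⟂ CD ⇒ -6x+3/2y-39/4=0] ∩ [|D−(1, 21/2)|²=17]]
   so D = (0, 13/2)

D = (0, 13/2)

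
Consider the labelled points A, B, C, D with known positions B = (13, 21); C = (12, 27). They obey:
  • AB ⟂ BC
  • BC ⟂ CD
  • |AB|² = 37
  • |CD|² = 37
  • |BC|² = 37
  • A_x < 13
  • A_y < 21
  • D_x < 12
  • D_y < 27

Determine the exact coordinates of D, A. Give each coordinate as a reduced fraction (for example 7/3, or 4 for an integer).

D = (6, 26)
A = (7, 20)

1. D_x = 6  [[BC ⟂ CD ⇒ -1x+6y-150=0] ∩ [|D−(12, 27)|²=37]]
2. D_y = 26  [[BC ⟂ CD ⇒ -1x+6y-150=0] ∩ [|D−(12, 27)|²=37]]
   so D = (6, 26)
3. A_x = 7  [[AB ⟂ BC ⇒ 1x-6y+113=0] ∩ [|A−(13, 21)|²=37]]
4. A_y = 20  [[AB ⟂ BC ⇒ 1x-6y+113=0] ∩ [|A−(13, 21)|²=37]]
   so A = (7, 20)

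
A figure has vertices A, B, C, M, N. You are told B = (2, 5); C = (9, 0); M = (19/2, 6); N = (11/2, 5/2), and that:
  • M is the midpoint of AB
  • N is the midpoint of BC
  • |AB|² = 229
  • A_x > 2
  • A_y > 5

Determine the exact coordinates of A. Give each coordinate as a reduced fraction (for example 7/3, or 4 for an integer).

A = (17, 7)

1. A_x = 17  [A = 2·M−B = 2·(19/2, 6)−(2, 5)]
2. A_y = 7  [A = 2·M−B = 2·(19/2, 6)−(2, 5)]
   so A = (17, 7)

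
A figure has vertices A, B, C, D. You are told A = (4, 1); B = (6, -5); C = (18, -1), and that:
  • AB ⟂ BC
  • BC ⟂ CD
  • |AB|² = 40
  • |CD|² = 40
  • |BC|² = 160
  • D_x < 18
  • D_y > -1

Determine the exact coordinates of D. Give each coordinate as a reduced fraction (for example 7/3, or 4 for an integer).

1. D_x = 16  [[BC ⟂ CD ⇒ 12x+4y-212=0] ∩ [|D−(18, -1)|²=40]]
2. D_y = 5  [[BC ⟂ CD ⇒ 12x+4y-212=0] ∩ [|D−(18, -1)|²=40]]
   so D = (16, 5)

D = (16, 5)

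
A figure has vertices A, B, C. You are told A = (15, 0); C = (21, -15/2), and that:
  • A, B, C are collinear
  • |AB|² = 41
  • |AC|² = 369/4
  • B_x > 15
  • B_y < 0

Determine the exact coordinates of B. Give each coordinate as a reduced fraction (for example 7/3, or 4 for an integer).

1. B_x = 19  [[A, B, C are collinear ⇒ -15/2x-6y+225/2=0] ∩ [|B−(15, 0)|²=41]]
2. B_y = -5  [[A, B, C are collinear ⇒ -15/2x-6y+225/2=0] ∩ [|B−(15, 0)|²=41]]
   so B = (19, -5)

B = (19, -5)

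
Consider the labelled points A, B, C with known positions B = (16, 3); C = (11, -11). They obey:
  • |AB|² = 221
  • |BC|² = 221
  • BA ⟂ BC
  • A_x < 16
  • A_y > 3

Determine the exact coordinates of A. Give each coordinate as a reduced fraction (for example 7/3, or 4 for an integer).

1. A_x = 2  [[BA ⟂ BC ⇒ -5x-14y+122=0] ∩ [|A−(16, 3)|²=221]]
2. A_y = 8  [[BA ⟂ BC ⇒ -5x-14y+122=0] ∩ [|A−(16, 3)|²=221]]
   so A = (2, 8)

A = (2, 8)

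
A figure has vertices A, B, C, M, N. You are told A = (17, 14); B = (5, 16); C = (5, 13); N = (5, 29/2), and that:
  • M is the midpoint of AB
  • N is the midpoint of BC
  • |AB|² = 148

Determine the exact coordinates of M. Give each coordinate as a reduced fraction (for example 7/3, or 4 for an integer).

M = (11, 15)

1. M_x = 11  [2·M = A+B = (17, 14)+(5, 16)]
2. M_y = 15  [2·M = A+B = (17, 14)+(5, 16)]
   so M = (11, 15)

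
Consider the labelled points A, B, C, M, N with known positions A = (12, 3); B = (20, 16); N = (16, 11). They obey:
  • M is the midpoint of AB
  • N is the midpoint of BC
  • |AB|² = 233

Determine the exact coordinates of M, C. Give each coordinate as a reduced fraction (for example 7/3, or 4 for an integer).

1. M_x = 16  [2·M = A+B = (12, 3)+(20, 16)]
2. M_y = 19/2  [2·M = A+B = (12, 3)+(20, 16)]
   so M = (16, 19/2)
3. C_x = 12  [C = 2·N−B = 2·(16, 11)−(20, 16)]
4. C_y = 6  [C = 2·N−B = 2·(16, 11)−(20, 16)]
   so C = (12, 6)

M = (16, 19/2)
C = (12, 6)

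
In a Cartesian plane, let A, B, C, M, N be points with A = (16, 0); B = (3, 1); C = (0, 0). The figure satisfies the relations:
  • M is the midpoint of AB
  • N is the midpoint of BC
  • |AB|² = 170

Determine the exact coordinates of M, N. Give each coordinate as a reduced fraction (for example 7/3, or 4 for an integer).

1. M_x = 19/2  [2·M = A+B = (16, 0)+(3, 1)]
2. M_y = 1/2  [2·M = A+B = (16, 0)+(3, 1)]
   so M = (19/2, 1/2)
3. N_x = 3/2  [2·N = B+C = (3, 1)+(0, 0)]
4. N_y = 1/2  [2·N = B+C = (3, 1)+(0, 0)]
   so N = (3/2, 1/2)

M = (19/2, 1/2)
N = (3/2, 1/2)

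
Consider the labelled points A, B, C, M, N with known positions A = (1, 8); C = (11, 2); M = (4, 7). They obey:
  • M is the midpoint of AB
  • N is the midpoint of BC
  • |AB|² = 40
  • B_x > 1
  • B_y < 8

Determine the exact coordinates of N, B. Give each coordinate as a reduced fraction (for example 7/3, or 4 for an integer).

N = (9, 4)
B = (7, 6)

1. B_x = 7  [B = 2·M−A = 2·(4, 7)−(1, 8)]
2. B_y = 6  [B = 2·M−A = 2·(4, 7)−(1, 8)]
   so B = (7, 6)
3. N_x = 9  [2·N = B+C = (7, 6)+(11, 2)]
4. N_y = 4  [2·N = B+C = (7, 6)+(11, 2)]
   so N = (9, 4)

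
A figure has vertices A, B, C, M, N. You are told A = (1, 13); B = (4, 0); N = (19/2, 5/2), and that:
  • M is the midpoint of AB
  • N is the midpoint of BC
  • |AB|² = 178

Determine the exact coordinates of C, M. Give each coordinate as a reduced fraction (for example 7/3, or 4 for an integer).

C = (15, 5)
M = (5/2, 13/2)

1. M_x = 5/2  [2·M = A+B = (1, 13)+(4, 0)]
2. M_y = 13/2  [2·M = A+B = (1, 13)+(4, 0)]
   so M = (5/2, 13/2)
3. C_x = 15  [C = 2·N−B = 2·(19/2, 5/2)−(4, 0)]
4. C_y = 5  [C = 2·N−B = 2·(19/2, 5/2)−(4, 0)]
   so C = (15, 5)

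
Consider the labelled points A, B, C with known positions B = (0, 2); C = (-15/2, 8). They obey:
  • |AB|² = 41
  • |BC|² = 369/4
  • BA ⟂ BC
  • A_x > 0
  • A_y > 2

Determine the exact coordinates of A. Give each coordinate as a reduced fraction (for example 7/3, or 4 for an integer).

A = (4, 7)

1. A_x = 4  [[BA ⟂ BC ⇒ -15/2x+6y-12=0] ∩ [|A−(0, 2)|²=41]]
2. A_y = 7  [[BA ⟂ BC ⇒ -15/2x+6y-12=0] ∩ [|A−(0, 2)|²=41]]
   so A = (4, 7)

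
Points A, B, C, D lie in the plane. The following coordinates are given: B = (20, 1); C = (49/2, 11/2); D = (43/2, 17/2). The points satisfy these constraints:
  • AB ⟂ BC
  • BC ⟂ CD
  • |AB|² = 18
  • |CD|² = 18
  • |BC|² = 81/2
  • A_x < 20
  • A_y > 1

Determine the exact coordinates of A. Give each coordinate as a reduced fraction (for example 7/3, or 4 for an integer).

1. A_x = 17  [[AB ⟂ BC ⇒ -9/2x-9/2y+189/2=0] ∩ [|A−(20, 1)|²=18]]
2. A_y = 4  [[AB ⟂ BC ⇒ -9/2x-9/2y+189/2=0] ∩ [|A−(20, 1)|²=18]]
   so A = (17, 4)

A = (17, 4)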